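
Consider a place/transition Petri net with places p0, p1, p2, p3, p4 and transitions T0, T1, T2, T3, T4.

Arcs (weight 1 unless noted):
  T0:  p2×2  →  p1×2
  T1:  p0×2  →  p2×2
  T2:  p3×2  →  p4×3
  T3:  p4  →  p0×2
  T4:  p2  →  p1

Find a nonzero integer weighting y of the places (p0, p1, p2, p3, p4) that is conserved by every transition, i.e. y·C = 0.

y = (p0:1, p1:1, p2:1, p3:3, p4:2)

Incidence matrix C (rows=places, cols=transitions):
       T0   T1   T2   T3   T4
   p0   0   -2    0    2    0
   p1   2    0    0    0    1
   p2  -2    2    0    0   -1
   p3   0    0   -2    0    0
   p4   0    0    3   -1    0

Candidate y = [1, 1, 1, 3, 2]; check y·C column-wise:
  col T0: 1·0 + 1·2 + 1·-2 + 3·0 + 2·0 = 0
  col T1: 1·-2 + 1·0 + 1·2 + 3·0 + 2·0 = 0
  col T2: 1·0 + 1·0 + 1·0 + 3·-2 + 2·3 = 0
  col T3: 1·2 + 1·0 + 1·0 + 3·0 + 2·-1 = 0
  col T4: 1·0 + 1·1 + 1·-1 + 3·0 + 2·0 = 0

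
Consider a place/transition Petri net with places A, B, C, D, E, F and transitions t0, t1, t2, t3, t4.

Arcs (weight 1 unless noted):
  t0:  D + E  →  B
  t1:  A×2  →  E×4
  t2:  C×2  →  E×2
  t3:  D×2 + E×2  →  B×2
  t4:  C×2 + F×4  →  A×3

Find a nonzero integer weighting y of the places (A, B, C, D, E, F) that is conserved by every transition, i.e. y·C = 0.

Incidence matrix C (rows=places, cols=transitions):
       t0   t1   t2   t3   t4
    A   0   -2    0    0    3
    B   1    0    0    2    0
    C   0    0   -2    0   -2
    D  -1    0    0   -2    0
    E  -1    4    2   -2    0
    F   0    0    0    0   -4

Candidate y = [0, 1, 0, 1, 0, 0]; check y·C column-wise:
  col t0: 1·1 + 1·-1 + 0·-1 = 0
  col t1: 0·-2 + 1·0 + 1·0 + 0·4 = 0
  col t2: 1·0 + 0·-2 + 1·0 + 0·2 = 0
  col t3: 1·2 + 1·-2 + 0·-2 = 0
  col t4: 0·3 + 1·0 + 0·-2 + 1·0 + 0·-4 = 0

y = (A:0, B:1, C:0, D:1, E:0, F:0)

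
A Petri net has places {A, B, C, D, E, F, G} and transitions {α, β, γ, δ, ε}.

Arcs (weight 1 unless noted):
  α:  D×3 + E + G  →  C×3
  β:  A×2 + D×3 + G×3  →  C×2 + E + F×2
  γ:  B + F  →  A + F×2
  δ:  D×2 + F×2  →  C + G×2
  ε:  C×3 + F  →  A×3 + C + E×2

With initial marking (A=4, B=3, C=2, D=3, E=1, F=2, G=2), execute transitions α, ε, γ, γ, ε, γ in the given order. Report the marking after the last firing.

step 1: fire α:  (A=4, B=3, C=2, D=3, E=1, F=2, G=2) → (A=4, B=3, C=5, D=0, E=0, F=2, G=1)
step 2: fire ε:  (A=4, B=3, C=5, D=0, E=0, F=2, G=1) → (A=7, B=3, C=3, D=0, E=2, F=1, G=1)
step 3: fire γ:  (A=7, B=3, C=3, D=0, E=2, F=1, G=1) → (A=8, B=2, C=3, D=0, E=2, F=2, G=1)
step 4: fire γ:  (A=8, B=2, C=3, D=0, E=2, F=2, G=1) → (A=9, B=1, C=3, D=0, E=2, F=3, G=1)
step 5: fire ε:  (A=9, B=1, C=3, D=0, E=2, F=3, G=1) → (A=12, B=1, C=1, D=0, E=4, F=2, G=1)
step 6: fire γ:  (A=12, B=1, C=1, D=0, E=4, F=2, G=1) → (A=13, B=0, C=1, D=0, E=4, F=3, G=1)

(A=13, B=0, C=1, D=0, E=4, F=3, G=1)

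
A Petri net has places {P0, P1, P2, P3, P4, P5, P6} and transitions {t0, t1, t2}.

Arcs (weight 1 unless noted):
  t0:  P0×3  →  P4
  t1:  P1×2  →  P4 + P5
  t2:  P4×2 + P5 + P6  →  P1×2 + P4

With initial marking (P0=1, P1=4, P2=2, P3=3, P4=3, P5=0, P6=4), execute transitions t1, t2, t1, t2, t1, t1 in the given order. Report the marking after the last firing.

(P0=1, P1=0, P2=2, P3=3, P4=5, P5=2, P6=2)

step 1: fire t1:  (P0=1, P1=4, P2=2, P3=3, P4=3, P5=0, P6=4) → (P0=1, P1=2, P2=2, P3=3, P4=4, P5=1, P6=4)
step 2: fire t2:  (P0=1, P1=2, P2=2, P3=3, P4=4, P5=1, P6=4) → (P0=1, P1=4, P2=2, P3=3, P4=3, P5=0, P6=3)
step 3: fire t1:  (P0=1, P1=4, P2=2, P3=3, P4=3, P5=0, P6=3) → (P0=1, P1=2, P2=2, P3=3, P4=4, P5=1, P6=3)
step 4: fire t2:  (P0=1, P1=2, P2=2, P3=3, P4=4, P5=1, P6=3) → (P0=1, P1=4, P2=2, P3=3, P4=3, P5=0, P6=2)
step 5: fire t1:  (P0=1, P1=4, P2=2, P3=3, P4=3, P5=0, P6=2) → (P0=1, P1=2, P2=2, P3=3, P4=4, P5=1, P6=2)
step 6: fire t1:  (P0=1, P1=2, P2=2, P3=3, P4=4, P5=1, P6=2) → (P0=1, P1=0, P2=2, P3=3, P4=5, P5=2, P6=2)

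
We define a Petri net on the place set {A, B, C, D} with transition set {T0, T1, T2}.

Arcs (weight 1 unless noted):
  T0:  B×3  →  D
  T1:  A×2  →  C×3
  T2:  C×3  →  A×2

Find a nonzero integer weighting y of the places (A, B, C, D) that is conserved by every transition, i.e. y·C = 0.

Incidence matrix C (rows=places, cols=transitions):
       T0   T1   T2
    A   0   -2    2
    B  -3    0    0
    C   0    3   -3
    D   1    0    0

Candidate y = [3, 0, 2, 0]; check y·C column-wise:
  col T0: 3·0 + 0·-3 + 2·0 + 0·1 = 0
  col T1: 3·-2 + 2·3 = 0
  col T2: 3·2 + 2·-3 = 0

y = (A:3, B:0, C:2, D:0)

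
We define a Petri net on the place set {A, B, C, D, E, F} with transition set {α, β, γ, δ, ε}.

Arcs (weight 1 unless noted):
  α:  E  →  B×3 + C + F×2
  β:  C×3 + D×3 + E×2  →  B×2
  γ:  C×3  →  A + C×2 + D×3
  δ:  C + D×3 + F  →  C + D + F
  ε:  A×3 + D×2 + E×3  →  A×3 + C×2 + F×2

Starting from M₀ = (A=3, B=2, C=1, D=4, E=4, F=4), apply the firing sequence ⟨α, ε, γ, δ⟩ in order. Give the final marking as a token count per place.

step 1: fire α:  (A=3, B=2, C=1, D=4, E=4, F=4) → (A=3, B=5, C=2, D=4, E=3, F=6)
step 2: fire ε:  (A=3, B=5, C=2, D=4, E=3, F=6) → (A=3, B=5, C=4, D=2, E=0, F=8)
step 3: fire γ:  (A=3, B=5, C=4, D=2, E=0, F=8) → (A=4, B=5, C=3, D=5, E=0, F=8)
step 4: fire δ:  (A=4, B=5, C=3, D=5, E=0, F=8) → (A=4, B=5, C=3, D=3, E=0, F=8)

(A=4, B=5, C=3, D=3, E=0, F=8)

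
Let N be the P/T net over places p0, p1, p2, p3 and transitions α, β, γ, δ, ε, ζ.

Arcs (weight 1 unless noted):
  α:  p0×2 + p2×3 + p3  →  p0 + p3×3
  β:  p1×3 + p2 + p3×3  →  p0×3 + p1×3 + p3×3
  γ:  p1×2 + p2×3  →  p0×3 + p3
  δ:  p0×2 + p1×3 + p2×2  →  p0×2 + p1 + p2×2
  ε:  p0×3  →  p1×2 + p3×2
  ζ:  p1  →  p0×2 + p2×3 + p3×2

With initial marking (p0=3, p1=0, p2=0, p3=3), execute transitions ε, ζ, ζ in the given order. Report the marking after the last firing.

(p0=4, p1=0, p2=6, p3=9)

step 1: fire ε:  (p0=3, p1=0, p2=0, p3=3) → (p0=0, p1=2, p2=0, p3=5)
step 2: fire ζ:  (p0=0, p1=2, p2=0, p3=5) → (p0=2, p1=1, p2=3, p3=7)
step 3: fire ζ:  (p0=2, p1=1, p2=3, p3=7) → (p0=4, p1=0, p2=6, p3=9)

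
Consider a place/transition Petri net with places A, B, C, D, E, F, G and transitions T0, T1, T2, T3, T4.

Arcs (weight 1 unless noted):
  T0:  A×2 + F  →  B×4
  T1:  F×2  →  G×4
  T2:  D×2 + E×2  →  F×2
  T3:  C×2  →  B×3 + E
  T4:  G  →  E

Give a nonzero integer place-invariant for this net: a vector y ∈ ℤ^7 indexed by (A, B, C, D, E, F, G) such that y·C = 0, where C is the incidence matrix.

Incidence matrix C (rows=places, cols=transitions):
       T0   T1   T2   T3   T4
    A  -2    0    0    0    0
    B   4    0    0    3    0
    C   0    0    0   -2    0
    D   0    0   -2    0    0
    E   0    0   -2    1    1
    F  -1   -2    2    0    0
    G   0    4    0    0   -1

Candidate y = [4, 2, 3, 0, 0, 0, 0]; check y·C column-wise:
  col T0: 4·-2 + 2·4 + 3·0 + 0·-1 = 0
  col T1: 4·0 + 2·0 + 3·0 + 0·-2 + 0·4 = 0
  col T2: 4·0 + 2·0 + 3·0 + 0·-2 + 0·-2 + 0·2 = 0
  col T3: 4·0 + 2·3 + 3·-2 + 0·1 = 0
  col T4: 4·0 + 2·0 + 3·0 + 0·1 + 0·-1 = 0

y = (A:4, B:2, C:3, D:0, E:0, F:0, G:0)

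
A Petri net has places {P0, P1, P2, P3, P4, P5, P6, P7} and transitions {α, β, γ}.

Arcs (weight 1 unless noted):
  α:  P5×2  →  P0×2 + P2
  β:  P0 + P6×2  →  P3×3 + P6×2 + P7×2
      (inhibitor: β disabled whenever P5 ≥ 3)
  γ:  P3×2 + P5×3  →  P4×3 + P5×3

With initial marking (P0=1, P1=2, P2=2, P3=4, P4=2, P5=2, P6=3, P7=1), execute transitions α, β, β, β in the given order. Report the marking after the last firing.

(P0=0, P1=2, P2=3, P3=13, P4=2, P5=0, P6=3, P7=7)

step 1: fire α:  (P0=1, P1=2, P2=2, P3=4, P4=2, P5=2, P6=3, P7=1) → (P0=3, P1=2, P2=3, P3=4, P4=2, P5=0, P6=3, P7=1)
step 2: fire β:  (P0=3, P1=2, P2=3, P3=4, P4=2, P5=0, P6=3, P7=1) → (P0=2, P1=2, P2=3, P3=7, P4=2, P5=0, P6=3, P7=3)
step 3: fire β:  (P0=2, P1=2, P2=3, P3=7, P4=2, P5=0, P6=3, P7=3) → (P0=1, P1=2, P2=3, P3=10, P4=2, P5=0, P6=3, P7=5)
step 4: fire β:  (P0=1, P1=2, P2=3, P3=10, P4=2, P5=0, P6=3, P7=5) → (P0=0, P1=2, P2=3, P3=13, P4=2, P5=0, P6=3, P7=7)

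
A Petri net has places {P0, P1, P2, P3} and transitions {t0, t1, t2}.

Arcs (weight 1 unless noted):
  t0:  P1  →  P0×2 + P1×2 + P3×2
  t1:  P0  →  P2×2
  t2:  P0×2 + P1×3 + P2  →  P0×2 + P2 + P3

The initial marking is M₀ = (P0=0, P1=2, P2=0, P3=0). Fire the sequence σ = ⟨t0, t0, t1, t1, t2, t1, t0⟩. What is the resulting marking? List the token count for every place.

step 1: fire t0:  (P0=0, P1=2, P2=0, P3=0) → (P0=2, P1=3, P2=0, P3=2)
step 2: fire t0:  (P0=2, P1=3, P2=0, P3=2) → (P0=4, P1=4, P2=0, P3=4)
step 3: fire t1:  (P0=4, P1=4, P2=0, P3=4) → (P0=3, P1=4, P2=2, P3=4)
step 4: fire t1:  (P0=3, P1=4, P2=2, P3=4) → (P0=2, P1=4, P2=4, P3=4)
step 5: fire t2:  (P0=2, P1=4, P2=4, P3=4) → (P0=2, P1=1, P2=4, P3=5)
step 6: fire t1:  (P0=2, P1=1, P2=4, P3=5) → (P0=1, P1=1, P2=6, P3=5)
step 7: fire t0:  (P0=1, P1=1, P2=6, P3=5) → (P0=3, P1=2, P2=6, P3=7)

(P0=3, P1=2, P2=6, P3=7)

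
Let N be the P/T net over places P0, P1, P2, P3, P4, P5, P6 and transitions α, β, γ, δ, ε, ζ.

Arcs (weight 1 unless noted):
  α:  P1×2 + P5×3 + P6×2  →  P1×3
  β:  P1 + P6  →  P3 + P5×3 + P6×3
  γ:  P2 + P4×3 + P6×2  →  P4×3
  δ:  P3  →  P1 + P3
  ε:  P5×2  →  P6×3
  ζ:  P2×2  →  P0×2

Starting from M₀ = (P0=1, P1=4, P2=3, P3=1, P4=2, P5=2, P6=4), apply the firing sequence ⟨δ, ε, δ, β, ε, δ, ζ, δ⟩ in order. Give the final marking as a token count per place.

step 1: fire δ:  (P0=1, P1=4, P2=3, P3=1, P4=2, P5=2, P6=4) → (P0=1, P1=5, P2=3, P3=1, P4=2, P5=2, P6=4)
step 2: fire ε:  (P0=1, P1=5, P2=3, P3=1, P4=2, P5=2, P6=4) → (P0=1, P1=5, P2=3, P3=1, P4=2, P5=0, P6=7)
step 3: fire δ:  (P0=1, P1=5, P2=3, P3=1, P4=2, P5=0, P6=7) → (P0=1, P1=6, P2=3, P3=1, P4=2, P5=0, P6=7)
step 4: fire β:  (P0=1, P1=6, P2=3, P3=1, P4=2, P5=0, P6=7) → (P0=1, P1=5, P2=3, P3=2, P4=2, P5=3, P6=9)
step 5: fire ε:  (P0=1, P1=5, P2=3, P3=2, P4=2, P5=3, P6=9) → (P0=1, P1=5, P2=3, P3=2, P4=2, P5=1, P6=12)
step 6: fire δ:  (P0=1, P1=5, P2=3, P3=2, P4=2, P5=1, P6=12) → (P0=1, P1=6, P2=3, P3=2, P4=2, P5=1, P6=12)
step 7: fire ζ:  (P0=1, P1=6, P2=3, P3=2, P4=2, P5=1, P6=12) → (P0=3, P1=6, P2=1, P3=2, P4=2, P5=1, P6=12)
step 8: fire δ:  (P0=3, P1=6, P2=1, P3=2, P4=2, P5=1, P6=12) → (P0=3, P1=7, P2=1, P3=2, P4=2, P5=1, P6=12)

(P0=3, P1=7, P2=1, P3=2, P4=2, P5=1, P6=12)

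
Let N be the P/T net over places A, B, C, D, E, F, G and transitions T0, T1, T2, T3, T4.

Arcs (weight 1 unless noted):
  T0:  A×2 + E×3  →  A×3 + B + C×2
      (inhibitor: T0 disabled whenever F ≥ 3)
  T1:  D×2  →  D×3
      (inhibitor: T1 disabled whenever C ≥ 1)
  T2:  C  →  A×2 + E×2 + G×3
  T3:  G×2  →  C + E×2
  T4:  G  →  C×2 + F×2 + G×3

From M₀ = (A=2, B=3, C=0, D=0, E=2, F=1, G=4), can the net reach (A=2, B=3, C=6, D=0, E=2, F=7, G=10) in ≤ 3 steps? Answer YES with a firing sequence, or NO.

step 1: fire T4:  (A=2, B=3, C=0, D=0, E=2, F=1, G=4) → (A=2, B=3, C=2, D=0, E=2, F=3, G=6)
step 2: fire T4:  (A=2, B=3, C=2, D=0, E=2, F=3, G=6) → (A=2, B=3, C=4, D=0, E=2, F=5, G=8)
step 3: fire T4:  (A=2, B=3, C=4, D=0, E=2, F=5, G=8) → (A=2, B=3, C=6, D=0, E=2, F=7, G=10)

YES — reachable via ⟨T4, T4, T4⟩ (3 firings)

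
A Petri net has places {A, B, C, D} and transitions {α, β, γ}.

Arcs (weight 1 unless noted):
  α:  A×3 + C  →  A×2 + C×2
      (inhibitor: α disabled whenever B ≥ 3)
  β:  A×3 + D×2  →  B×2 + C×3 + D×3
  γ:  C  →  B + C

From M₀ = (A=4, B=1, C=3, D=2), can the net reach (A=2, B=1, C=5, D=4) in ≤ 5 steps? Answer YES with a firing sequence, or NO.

depth 0: 1 marking
depth 1: 4 markings reached so far
depth 2: 9 markings reached so far
depth 3: 14 markings reached so far
depth 4: 19 markings reached so far
depth 5: 24 markings reached so far
target is not among the 24 markings reachable within 5 steps

NO — not reachable within 5 firings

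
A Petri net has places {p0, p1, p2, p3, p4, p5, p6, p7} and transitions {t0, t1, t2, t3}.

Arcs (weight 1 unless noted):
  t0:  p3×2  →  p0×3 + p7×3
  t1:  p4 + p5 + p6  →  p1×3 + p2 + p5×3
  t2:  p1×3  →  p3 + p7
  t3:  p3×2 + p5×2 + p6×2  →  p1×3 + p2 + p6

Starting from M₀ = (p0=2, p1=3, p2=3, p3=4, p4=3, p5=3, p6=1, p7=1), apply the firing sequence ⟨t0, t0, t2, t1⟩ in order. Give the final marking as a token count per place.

step 1: fire t0:  (p0=2, p1=3, p2=3, p3=4, p4=3, p5=3, p6=1, p7=1) → (p0=5, p1=3, p2=3, p3=2, p4=3, p5=3, p6=1, p7=4)
step 2: fire t0:  (p0=5, p1=3, p2=3, p3=2, p4=3, p5=3, p6=1, p7=4) → (p0=8, p1=3, p2=3, p3=0, p4=3, p5=3, p6=1, p7=7)
step 3: fire t2:  (p0=8, p1=3, p2=3, p3=0, p4=3, p5=3, p6=1, p7=7) → (p0=8, p1=0, p2=3, p3=1, p4=3, p5=3, p6=1, p7=8)
step 4: fire t1:  (p0=8, p1=0, p2=3, p3=1, p4=3, p5=3, p6=1, p7=8) → (p0=8, p1=3, p2=4, p3=1, p4=2, p5=5, p6=0, p7=8)

(p0=8, p1=3, p2=4, p3=1, p4=2, p5=5, p6=0, p7=8)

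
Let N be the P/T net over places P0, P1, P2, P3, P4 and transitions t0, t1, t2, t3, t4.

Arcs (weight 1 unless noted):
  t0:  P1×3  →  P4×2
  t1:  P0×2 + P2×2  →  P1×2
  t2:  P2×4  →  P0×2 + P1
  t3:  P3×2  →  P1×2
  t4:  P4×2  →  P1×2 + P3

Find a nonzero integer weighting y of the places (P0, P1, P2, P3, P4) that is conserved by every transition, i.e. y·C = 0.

Incidence matrix C (rows=places, cols=transitions):
       t0   t1   t2   t3   t4
   P0   0   -2    2    0    0
   P1  -3    2    1    2    2
   P2   0   -2   -4    0    0
   P3   0    0    0   -2    1
   P4   2    0    0    0   -2

Candidate y = [1, 2, 1, 2, 3]; check y·C column-wise:
  col t0: 1·0 + 2·-3 + 1·0 + 2·0 + 3·2 = 0
  col t1: 1·-2 + 2·2 + 1·-2 + 2·0 + 3·0 = 0
  col t2: 1·2 + 2·1 + 1·-4 + 2·0 + 3·0 = 0
  col t3: 1·0 + 2·2 + 1·0 + 2·-2 + 3·0 = 0
  col t4: 1·0 + 2·2 + 1·0 + 2·1 + 3·-2 = 0

y = (P0:1, P1:2, P2:1, P3:2, P4:3)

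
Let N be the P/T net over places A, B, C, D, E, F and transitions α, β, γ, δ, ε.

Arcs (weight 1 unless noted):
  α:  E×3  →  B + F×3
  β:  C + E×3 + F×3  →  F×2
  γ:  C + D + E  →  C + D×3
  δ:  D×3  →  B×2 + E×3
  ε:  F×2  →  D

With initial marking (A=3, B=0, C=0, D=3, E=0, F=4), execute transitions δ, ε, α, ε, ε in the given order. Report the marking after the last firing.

step 1: fire δ:  (A=3, B=0, C=0, D=3, E=0, F=4) → (A=3, B=2, C=0, D=0, E=3, F=4)
step 2: fire ε:  (A=3, B=2, C=0, D=0, E=3, F=4) → (A=3, B=2, C=0, D=1, E=3, F=2)
step 3: fire α:  (A=3, B=2, C=0, D=1, E=3, F=2) → (A=3, B=3, C=0, D=1, E=0, F=5)
step 4: fire ε:  (A=3, B=3, C=0, D=1, E=0, F=5) → (A=3, B=3, C=0, D=2, E=0, F=3)
step 5: fire ε:  (A=3, B=3, C=0, D=2, E=0, F=3) → (A=3, B=3, C=0, D=3, E=0, F=1)

(A=3, B=3, C=0, D=3, E=0, F=1)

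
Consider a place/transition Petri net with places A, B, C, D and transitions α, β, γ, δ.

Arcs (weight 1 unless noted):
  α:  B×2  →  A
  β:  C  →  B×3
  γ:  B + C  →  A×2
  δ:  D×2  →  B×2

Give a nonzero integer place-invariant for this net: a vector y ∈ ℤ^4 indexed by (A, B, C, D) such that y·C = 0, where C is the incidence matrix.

y = (A:2, B:1, C:3, D:1)

Incidence matrix C (rows=places, cols=transitions):
        α    β    γ    δ
    A   1    0    2    0
    B  -2    3   -1    2
    C   0   -1   -1    0
    D   0    0    0   -2

Candidate y = [2, 1, 3, 1]; check y·C column-wise:
  col α: 2·1 + 1·-2 + 3·0 + 1·0 = 0
  col β: 2·0 + 1·3 + 3·-1 + 1·0 = 0
  col γ: 2·2 + 1·-1 + 3·-1 + 1·0 = 0
  col δ: 2·0 + 1·2 + 3·0 + 1·-2 = 0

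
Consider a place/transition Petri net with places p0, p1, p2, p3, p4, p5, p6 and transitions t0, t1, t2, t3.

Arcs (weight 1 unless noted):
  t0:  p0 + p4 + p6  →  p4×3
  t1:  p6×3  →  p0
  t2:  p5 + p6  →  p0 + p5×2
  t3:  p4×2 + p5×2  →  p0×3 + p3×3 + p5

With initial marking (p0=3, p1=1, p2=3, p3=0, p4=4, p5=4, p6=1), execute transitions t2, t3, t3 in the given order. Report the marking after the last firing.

(p0=10, p1=1, p2=3, p3=6, p4=0, p5=3, p6=0)

step 1: fire t2:  (p0=3, p1=1, p2=3, p3=0, p4=4, p5=4, p6=1) → (p0=4, p1=1, p2=3, p3=0, p4=4, p5=5, p6=0)
step 2: fire t3:  (p0=4, p1=1, p2=3, p3=0, p4=4, p5=5, p6=0) → (p0=7, p1=1, p2=3, p3=3, p4=2, p5=4, p6=0)
step 3: fire t3:  (p0=7, p1=1, p2=3, p3=3, p4=2, p5=4, p6=0) → (p0=10, p1=1, p2=3, p3=6, p4=0, p5=3, p6=0)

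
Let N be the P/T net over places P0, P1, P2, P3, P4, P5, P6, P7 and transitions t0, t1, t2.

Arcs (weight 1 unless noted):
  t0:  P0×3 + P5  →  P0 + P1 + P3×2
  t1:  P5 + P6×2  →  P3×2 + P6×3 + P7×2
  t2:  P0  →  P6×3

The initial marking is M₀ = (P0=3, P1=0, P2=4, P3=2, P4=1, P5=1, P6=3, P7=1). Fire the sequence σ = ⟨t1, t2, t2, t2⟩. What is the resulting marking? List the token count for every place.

step 1: fire t1:  (P0=3, P1=0, P2=4, P3=2, P4=1, P5=1, P6=3, P7=1) → (P0=3, P1=0, P2=4, P3=4, P4=1, P5=0, P6=4, P7=3)
step 2: fire t2:  (P0=3, P1=0, P2=4, P3=4, P4=1, P5=0, P6=4, P7=3) → (P0=2, P1=0, P2=4, P3=4, P4=1, P5=0, P6=7, P7=3)
step 3: fire t2:  (P0=2, P1=0, P2=4, P3=4, P4=1, P5=0, P6=7, P7=3) → (P0=1, P1=0, P2=4, P3=4, P4=1, P5=0, P6=10, P7=3)
step 4: fire t2:  (P0=1, P1=0, P2=4, P3=4, P4=1, P5=0, P6=10, P7=3) → (P0=0, P1=0, P2=4, P3=4, P4=1, P5=0, P6=13, P7=3)

(P0=0, P1=0, P2=4, P3=4, P4=1, P5=0, P6=13, P7=3)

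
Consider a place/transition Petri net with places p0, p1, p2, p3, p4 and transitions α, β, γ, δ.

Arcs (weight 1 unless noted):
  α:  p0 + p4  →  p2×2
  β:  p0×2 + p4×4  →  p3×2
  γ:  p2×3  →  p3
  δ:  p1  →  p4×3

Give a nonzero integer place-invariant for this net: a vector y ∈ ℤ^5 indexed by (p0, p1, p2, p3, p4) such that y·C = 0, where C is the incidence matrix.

y = (p0:1, p1:3, p2:1, p3:3, p4:1)

Incidence matrix C (rows=places, cols=transitions):
        α    β    γ    δ
   p0  -1   -2    0    0
   p1   0    0    0   -1
   p2   2    0   -3    0
   p3   0    2    1    0
   p4  -1   -4    0    3

Candidate y = [1, 3, 1, 3, 1]; check y·C column-wise:
  col α: 1·-1 + 3·0 + 1·2 + 3·0 + 1·-1 = 0
  col β: 1·-2 + 3·0 + 1·0 + 3·2 + 1·-4 = 0
  col γ: 1·0 + 3·0 + 1·-3 + 3·1 + 1·0 = 0
  col δ: 1·0 + 3·-1 + 1·0 + 3·0 + 1·3 = 0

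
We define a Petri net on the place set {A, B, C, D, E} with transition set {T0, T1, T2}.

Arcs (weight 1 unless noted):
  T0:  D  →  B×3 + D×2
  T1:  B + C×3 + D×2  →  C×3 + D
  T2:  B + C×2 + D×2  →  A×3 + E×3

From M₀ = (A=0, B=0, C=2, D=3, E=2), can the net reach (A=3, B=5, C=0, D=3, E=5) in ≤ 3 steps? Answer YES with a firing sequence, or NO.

YES — reachable via ⟨T0, T0, T2⟩ (3 firings)

step 1: fire T0:  (A=0, B=0, C=2, D=3, E=2) → (A=0, B=3, C=2, D=4, E=2)
step 2: fire T0:  (A=0, B=3, C=2, D=4, E=2) → (A=0, B=6, C=2, D=5, E=2)
step 3: fire T2:  (A=0, B=6, C=2, D=5, E=2) → (A=3, B=5, C=0, D=3, E=5)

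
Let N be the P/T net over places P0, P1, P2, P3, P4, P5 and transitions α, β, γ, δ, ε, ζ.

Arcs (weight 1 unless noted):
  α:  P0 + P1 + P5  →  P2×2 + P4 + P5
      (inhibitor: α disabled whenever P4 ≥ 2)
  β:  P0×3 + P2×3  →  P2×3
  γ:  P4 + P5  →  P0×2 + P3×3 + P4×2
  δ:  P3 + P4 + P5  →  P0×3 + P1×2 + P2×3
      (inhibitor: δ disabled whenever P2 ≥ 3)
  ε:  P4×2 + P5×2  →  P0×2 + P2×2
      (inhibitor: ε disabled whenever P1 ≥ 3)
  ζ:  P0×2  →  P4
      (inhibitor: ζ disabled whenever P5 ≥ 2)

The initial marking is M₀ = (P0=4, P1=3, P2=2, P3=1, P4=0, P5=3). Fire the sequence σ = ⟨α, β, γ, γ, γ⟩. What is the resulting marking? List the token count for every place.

(P0=6, P1=2, P2=4, P3=10, P4=4, P5=0)

step 1: fire α:  (P0=4, P1=3, P2=2, P3=1, P4=0, P5=3) → (P0=3, P1=2, P2=4, P3=1, P4=1, P5=3)
step 2: fire β:  (P0=3, P1=2, P2=4, P3=1, P4=1, P5=3) → (P0=0, P1=2, P2=4, P3=1, P4=1, P5=3)
step 3: fire γ:  (P0=0, P1=2, P2=4, P3=1, P4=1, P5=3) → (P0=2, P1=2, P2=4, P3=4, P4=2, P5=2)
step 4: fire γ:  (P0=2, P1=2, P2=4, P3=4, P4=2, P5=2) → (P0=4, P1=2, P2=4, P3=7, P4=3, P5=1)
step 5: fire γ:  (P0=4, P1=2, P2=4, P3=7, P4=3, P5=1) → (P0=6, P1=2, P2=4, P3=10, P4=4, P5=0)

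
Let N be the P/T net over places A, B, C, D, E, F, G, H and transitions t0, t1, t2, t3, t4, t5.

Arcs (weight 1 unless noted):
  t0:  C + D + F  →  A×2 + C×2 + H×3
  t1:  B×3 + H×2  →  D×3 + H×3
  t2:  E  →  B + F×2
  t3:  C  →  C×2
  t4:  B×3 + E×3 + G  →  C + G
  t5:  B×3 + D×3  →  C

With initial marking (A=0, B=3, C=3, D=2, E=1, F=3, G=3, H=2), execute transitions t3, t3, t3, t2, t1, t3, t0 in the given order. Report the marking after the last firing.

step 1: fire t3:  (A=0, B=3, C=3, D=2, E=1, F=3, G=3, H=2) → (A=0, B=3, C=4, D=2, E=1, F=3, G=3, H=2)
step 2: fire t3:  (A=0, B=3, C=4, D=2, E=1, F=3, G=3, H=2) → (A=0, B=3, C=5, D=2, E=1, F=3, G=3, H=2)
step 3: fire t3:  (A=0, B=3, C=5, D=2, E=1, F=3, G=3, H=2) → (A=0, B=3, C=6, D=2, E=1, F=3, G=3, H=2)
step 4: fire t2:  (A=0, B=3, C=6, D=2, E=1, F=3, G=3, H=2) → (A=0, B=4, C=6, D=2, E=0, F=5, G=3, H=2)
step 5: fire t1:  (A=0, B=4, C=6, D=2, E=0, F=5, G=3, H=2) → (A=0, B=1, C=6, D=5, E=0, F=5, G=3, H=3)
step 6: fire t3:  (A=0, B=1, C=6, D=5, E=0, F=5, G=3, H=3) → (A=0, B=1, C=7, D=5, E=0, F=5, G=3, H=3)
step 7: fire t0:  (A=0, B=1, C=7, D=5, E=0, F=5, G=3, H=3) → (A=2, B=1, C=8, D=4, E=0, F=4, G=3, H=6)

(A=2, B=1, C=8, D=4, E=0, F=4, G=3, H=6)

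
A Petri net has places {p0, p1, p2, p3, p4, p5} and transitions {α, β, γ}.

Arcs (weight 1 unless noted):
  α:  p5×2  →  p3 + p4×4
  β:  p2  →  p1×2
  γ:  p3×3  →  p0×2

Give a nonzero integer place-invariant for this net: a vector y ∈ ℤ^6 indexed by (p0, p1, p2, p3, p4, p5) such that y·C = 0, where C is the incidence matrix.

Incidence matrix C (rows=places, cols=transitions):
        α    β    γ
   p0   0    0    2
   p1   0    2    0
   p2   0   -1    0
   p3   1    0   -3
   p4   4    0    0
   p5  -2    0    0

Candidate y = [0, 1, 2, 0, 0, 0]; check y·C column-wise:
  col α: 1·0 + 2·0 + 0·1 + 0·4 + 0·-2 = 0
  col β: 1·2 + 2·-1 = 0
  col γ: 0·2 + 1·0 + 2·0 + 0·-3 = 0

y = (p0:0, p1:1, p2:2, p3:0, p4:0, p5:0)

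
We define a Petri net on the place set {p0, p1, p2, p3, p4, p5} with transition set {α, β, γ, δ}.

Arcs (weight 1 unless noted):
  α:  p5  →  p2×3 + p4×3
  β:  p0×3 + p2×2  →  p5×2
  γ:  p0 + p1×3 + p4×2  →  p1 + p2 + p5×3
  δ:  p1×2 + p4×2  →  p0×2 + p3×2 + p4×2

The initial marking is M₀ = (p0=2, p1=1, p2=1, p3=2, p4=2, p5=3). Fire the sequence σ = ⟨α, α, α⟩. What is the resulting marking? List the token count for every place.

step 1: fire α:  (p0=2, p1=1, p2=1, p3=2, p4=2, p5=3) → (p0=2, p1=1, p2=4, p3=2, p4=5, p5=2)
step 2: fire α:  (p0=2, p1=1, p2=4, p3=2, p4=5, p5=2) → (p0=2, p1=1, p2=7, p3=2, p4=8, p5=1)
step 3: fire α:  (p0=2, p1=1, p2=7, p3=2, p4=8, p5=1) → (p0=2, p1=1, p2=10, p3=2, p4=11, p5=0)

(p0=2, p1=1, p2=10, p3=2, p4=11, p5=0)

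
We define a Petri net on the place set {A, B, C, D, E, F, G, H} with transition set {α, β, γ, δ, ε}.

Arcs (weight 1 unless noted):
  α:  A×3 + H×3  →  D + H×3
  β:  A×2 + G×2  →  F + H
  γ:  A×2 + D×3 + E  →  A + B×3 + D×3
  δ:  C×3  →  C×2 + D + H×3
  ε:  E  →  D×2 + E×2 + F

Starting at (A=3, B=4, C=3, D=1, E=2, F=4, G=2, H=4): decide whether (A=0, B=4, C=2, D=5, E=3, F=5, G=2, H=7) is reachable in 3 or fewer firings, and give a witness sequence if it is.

step 1: fire α:  (A=3, B=4, C=3, D=1, E=2, F=4, G=2, H=4) → (A=0, B=4, C=3, D=2, E=2, F=4, G=2, H=4)
step 2: fire δ:  (A=0, B=4, C=3, D=2, E=2, F=4, G=2, H=4) → (A=0, B=4, C=2, D=3, E=2, F=4, G=2, H=7)
step 3: fire ε:  (A=0, B=4, C=2, D=3, E=2, F=4, G=2, H=7) → (A=0, B=4, C=2, D=5, E=3, F=5, G=2, H=7)

YES — reachable via ⟨α, δ, ε⟩ (3 firings)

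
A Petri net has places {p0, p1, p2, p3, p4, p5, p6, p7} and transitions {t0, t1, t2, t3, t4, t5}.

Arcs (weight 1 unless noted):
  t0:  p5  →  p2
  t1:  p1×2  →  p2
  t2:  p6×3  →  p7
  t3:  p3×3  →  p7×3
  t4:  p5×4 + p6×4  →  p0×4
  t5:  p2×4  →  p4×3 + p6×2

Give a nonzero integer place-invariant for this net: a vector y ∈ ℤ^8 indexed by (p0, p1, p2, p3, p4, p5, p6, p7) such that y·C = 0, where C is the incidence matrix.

y = (p0:6, p1:3, p2:6, p3:0, p4:8, p5:6, p6:0, p7:0)

Incidence matrix C (rows=places, cols=transitions):
       t0   t1   t2   t3   t4   t5
   p0   0    0    0    0    4    0
   p1   0   -2    0    0    0    0
   p2   1    1    0    0    0   -4
   p3   0    0    0   -3    0    0
   p4   0    0    0    0    0    3
   p5  -1    0    0    0   -4    0
   p6   0    0   -3    0   -4    2
   p7   0    0    1    3    0    0

Candidate y = [6, 3, 6, 0, 8, 6, 0, 0]; check y·C column-wise:
  col t0: 6·0 + 3·0 + 6·1 + 8·0 + 6·-1 = 0
  col t1: 6·0 + 3·-2 + 6·1 + 8·0 + 6·0 = 0
  col t2: 6·0 + 3·0 + 6·0 + 8·0 + 6·0 + 0·-3 + 0·1 = 0
  col t3: 6·0 + 3·0 + 6·0 + 0·-3 + 8·0 + 6·0 + 0·3 = 0
  col t4: 6·4 + 3·0 + 6·0 + 8·0 + 6·-4 + 0·-4 = 0
  col t5: 6·0 + 3·0 + 6·-4 + 8·3 + 6·0 + 0·2 = 0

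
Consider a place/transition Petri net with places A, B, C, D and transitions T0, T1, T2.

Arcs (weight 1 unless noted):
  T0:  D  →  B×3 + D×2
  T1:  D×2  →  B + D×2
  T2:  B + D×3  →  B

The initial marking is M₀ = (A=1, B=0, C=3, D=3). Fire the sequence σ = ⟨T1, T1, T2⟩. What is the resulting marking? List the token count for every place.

step 1: fire T1:  (A=1, B=0, C=3, D=3) → (A=1, B=1, C=3, D=3)
step 2: fire T1:  (A=1, B=1, C=3, D=3) → (A=1, B=2, C=3, D=3)
step 3: fire T2:  (A=1, B=2, C=3, D=3) → (A=1, B=2, C=3, D=0)

(A=1, B=2, C=3, D=0)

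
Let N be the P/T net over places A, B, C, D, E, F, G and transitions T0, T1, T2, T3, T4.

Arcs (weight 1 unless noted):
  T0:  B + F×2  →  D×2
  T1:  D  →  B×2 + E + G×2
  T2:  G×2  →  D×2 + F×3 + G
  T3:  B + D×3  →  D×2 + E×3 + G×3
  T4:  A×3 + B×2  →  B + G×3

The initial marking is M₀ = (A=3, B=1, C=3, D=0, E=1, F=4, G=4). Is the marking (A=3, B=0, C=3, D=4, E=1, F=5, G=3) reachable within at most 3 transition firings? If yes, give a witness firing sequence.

YES — reachable via ⟨T0, T2⟩ (2 firings)

step 1: fire T0:  (A=3, B=1, C=3, D=0, E=1, F=4, G=4) → (A=3, B=0, C=3, D=2, E=1, F=2, G=4)
step 2: fire T2:  (A=3, B=0, C=3, D=2, E=1, F=2, G=4) → (A=3, B=0, C=3, D=4, E=1, F=5, G=3)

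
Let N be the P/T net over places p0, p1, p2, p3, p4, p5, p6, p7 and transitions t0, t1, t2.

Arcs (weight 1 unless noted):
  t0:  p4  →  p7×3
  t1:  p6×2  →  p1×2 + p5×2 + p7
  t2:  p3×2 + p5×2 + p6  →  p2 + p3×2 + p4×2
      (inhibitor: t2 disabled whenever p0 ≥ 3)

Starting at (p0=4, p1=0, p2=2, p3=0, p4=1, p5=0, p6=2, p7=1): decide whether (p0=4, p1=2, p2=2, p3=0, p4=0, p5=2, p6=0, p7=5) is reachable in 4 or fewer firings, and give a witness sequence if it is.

YES — reachable via ⟨t0, t1⟩ (2 firings)

step 1: fire t0:  (p0=4, p1=0, p2=2, p3=0, p4=1, p5=0, p6=2, p7=1) → (p0=4, p1=0, p2=2, p3=0, p4=0, p5=0, p6=2, p7=4)
step 2: fire t1:  (p0=4, p1=0, p2=2, p3=0, p4=0, p5=0, p6=2, p7=4) → (p0=4, p1=2, p2=2, p3=0, p4=0, p5=2, p6=0, p7=5)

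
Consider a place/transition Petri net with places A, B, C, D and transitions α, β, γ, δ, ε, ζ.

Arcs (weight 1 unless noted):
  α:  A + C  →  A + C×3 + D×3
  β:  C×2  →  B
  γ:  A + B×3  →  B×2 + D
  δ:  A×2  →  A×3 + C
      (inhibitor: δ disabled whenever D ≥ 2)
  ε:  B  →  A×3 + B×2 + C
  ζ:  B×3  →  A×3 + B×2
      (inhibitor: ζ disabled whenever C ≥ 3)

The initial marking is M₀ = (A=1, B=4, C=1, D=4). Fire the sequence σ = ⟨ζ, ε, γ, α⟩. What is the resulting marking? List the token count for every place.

(A=6, B=3, C=4, D=8)

step 1: fire ζ:  (A=1, B=4, C=1, D=4) → (A=4, B=3, C=1, D=4)
step 2: fire ε:  (A=4, B=3, C=1, D=4) → (A=7, B=4, C=2, D=4)
step 3: fire γ:  (A=7, B=4, C=2, D=4) → (A=6, B=3, C=2, D=5)
step 4: fire α:  (A=6, B=3, C=2, D=5) → (A=6, B=3, C=4, D=8)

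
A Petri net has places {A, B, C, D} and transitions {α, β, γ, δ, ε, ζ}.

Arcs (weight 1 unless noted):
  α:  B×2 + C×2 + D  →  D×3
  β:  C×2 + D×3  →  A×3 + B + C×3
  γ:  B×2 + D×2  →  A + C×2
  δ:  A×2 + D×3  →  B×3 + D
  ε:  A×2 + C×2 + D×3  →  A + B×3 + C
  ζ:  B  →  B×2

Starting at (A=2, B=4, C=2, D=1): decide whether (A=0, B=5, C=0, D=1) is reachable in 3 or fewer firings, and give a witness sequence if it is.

step 1: fire α:  (A=2, B=4, C=2, D=1) → (A=2, B=2, C=0, D=3)
step 2: fire δ:  (A=2, B=2, C=0, D=3) → (A=0, B=5, C=0, D=1)

YES — reachable via ⟨α, δ⟩ (2 firings)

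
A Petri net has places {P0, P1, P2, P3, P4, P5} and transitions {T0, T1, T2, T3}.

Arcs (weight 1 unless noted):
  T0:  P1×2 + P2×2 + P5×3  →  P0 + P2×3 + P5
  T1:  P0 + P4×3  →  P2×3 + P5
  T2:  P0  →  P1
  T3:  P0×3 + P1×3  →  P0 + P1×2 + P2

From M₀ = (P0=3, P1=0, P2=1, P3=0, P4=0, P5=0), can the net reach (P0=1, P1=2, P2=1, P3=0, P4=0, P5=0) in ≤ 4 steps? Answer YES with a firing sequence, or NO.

step 1: fire T2:  (P0=3, P1=0, P2=1, P3=0, P4=0, P5=0) → (P0=2, P1=1, P2=1, P3=0, P4=0, P5=0)
step 2: fire T2:  (P0=2, P1=1, P2=1, P3=0, P4=0, P5=0) → (P0=1, P1=2, P2=1, P3=0, P4=0, P5=0)

YES — reachable via ⟨T2, T2⟩ (2 firings)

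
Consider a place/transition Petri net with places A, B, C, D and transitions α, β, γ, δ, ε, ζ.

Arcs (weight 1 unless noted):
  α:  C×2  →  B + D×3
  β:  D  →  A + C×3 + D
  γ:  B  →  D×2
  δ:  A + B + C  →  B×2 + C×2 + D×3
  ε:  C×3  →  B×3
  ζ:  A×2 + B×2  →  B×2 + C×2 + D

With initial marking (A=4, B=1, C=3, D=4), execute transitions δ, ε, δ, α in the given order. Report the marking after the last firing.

(A=2, B=7, C=0, D=13)

step 1: fire δ:  (A=4, B=1, C=3, D=4) → (A=3, B=2, C=4, D=7)
step 2: fire ε:  (A=3, B=2, C=4, D=7) → (A=3, B=5, C=1, D=7)
step 3: fire δ:  (A=3, B=5, C=1, D=7) → (A=2, B=6, C=2, D=10)
step 4: fire α:  (A=2, B=6, C=2, D=10) → (A=2, B=7, C=0, D=13)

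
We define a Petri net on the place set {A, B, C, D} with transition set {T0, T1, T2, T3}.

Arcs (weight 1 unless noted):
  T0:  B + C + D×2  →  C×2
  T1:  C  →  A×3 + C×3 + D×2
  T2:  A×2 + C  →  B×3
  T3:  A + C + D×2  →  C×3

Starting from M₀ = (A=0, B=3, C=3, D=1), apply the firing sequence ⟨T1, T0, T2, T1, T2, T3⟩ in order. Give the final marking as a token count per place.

step 1: fire T1:  (A=0, B=3, C=3, D=1) → (A=3, B=3, C=5, D=3)
step 2: fire T0:  (A=3, B=3, C=5, D=3) → (A=3, B=2, C=6, D=1)
step 3: fire T2:  (A=3, B=2, C=6, D=1) → (A=1, B=5, C=5, D=1)
step 4: fire T1:  (A=1, B=5, C=5, D=1) → (A=4, B=5, C=7, D=3)
step 5: fire T2:  (A=4, B=5, C=7, D=3) → (A=2, B=8, C=6, D=3)
step 6: fire T3:  (A=2, B=8, C=6, D=3) → (A=1, B=8, C=8, D=1)

(A=1, B=8, C=8, D=1)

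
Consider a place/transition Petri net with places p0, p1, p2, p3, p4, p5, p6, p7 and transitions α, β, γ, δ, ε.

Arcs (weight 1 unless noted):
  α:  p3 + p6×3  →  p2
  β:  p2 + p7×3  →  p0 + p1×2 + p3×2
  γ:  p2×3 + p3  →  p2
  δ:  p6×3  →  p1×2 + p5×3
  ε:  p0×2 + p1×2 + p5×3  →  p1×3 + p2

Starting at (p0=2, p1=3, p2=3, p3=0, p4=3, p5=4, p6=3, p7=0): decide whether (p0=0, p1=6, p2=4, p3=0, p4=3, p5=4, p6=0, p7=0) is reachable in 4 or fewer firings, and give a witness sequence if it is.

step 1: fire δ:  (p0=2, p1=3, p2=3, p3=0, p4=3, p5=4, p6=3, p7=0) → (p0=2, p1=5, p2=3, p3=0, p4=3, p5=7, p6=0, p7=0)
step 2: fire ε:  (p0=2, p1=5, p2=3, p3=0, p4=3, p5=7, p6=0, p7=0) → (p0=0, p1=6, p2=4, p3=0, p4=3, p5=4, p6=0, p7=0)

YES — reachable via ⟨δ, ε⟩ (2 firings)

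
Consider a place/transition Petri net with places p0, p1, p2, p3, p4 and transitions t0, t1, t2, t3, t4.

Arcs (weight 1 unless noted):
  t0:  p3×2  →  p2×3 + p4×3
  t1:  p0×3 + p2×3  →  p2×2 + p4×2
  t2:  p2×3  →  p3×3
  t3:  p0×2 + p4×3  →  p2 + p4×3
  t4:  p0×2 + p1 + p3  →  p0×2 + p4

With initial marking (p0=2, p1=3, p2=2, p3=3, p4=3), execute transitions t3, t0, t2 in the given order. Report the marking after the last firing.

step 1: fire t3:  (p0=2, p1=3, p2=2, p3=3, p4=3) → (p0=0, p1=3, p2=3, p3=3, p4=3)
step 2: fire t0:  (p0=0, p1=3, p2=3, p3=3, p4=3) → (p0=0, p1=3, p2=6, p3=1, p4=6)
step 3: fire t2:  (p0=0, p1=3, p2=6, p3=1, p4=6) → (p0=0, p1=3, p2=3, p3=4, p4=6)

(p0=0, p1=3, p2=3, p3=4, p4=6)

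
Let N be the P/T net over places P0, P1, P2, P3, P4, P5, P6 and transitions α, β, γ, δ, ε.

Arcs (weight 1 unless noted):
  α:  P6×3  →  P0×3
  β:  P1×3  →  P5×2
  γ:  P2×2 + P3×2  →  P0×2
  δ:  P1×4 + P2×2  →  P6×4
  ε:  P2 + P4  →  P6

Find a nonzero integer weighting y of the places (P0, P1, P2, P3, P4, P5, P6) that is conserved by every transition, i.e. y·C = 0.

y = (P0:0, P1:2, P2:-4, P3:4, P4:4, P5:3, P6:0)

Incidence matrix C (rows=places, cols=transitions):
        α    β    γ    δ    ε
   P0   3    0    2    0    0
   P1   0   -3    0   -4    0
   P2   0    0   -2   -2   -1
   P3   0    0   -2    0    0
   P4   0    0    0    0   -1
   P5   0    2    0    0    0
   P6  -3    0    0    4    1

Candidate y = [0, 2, -4, 4, 4, 3, 0]; check y·C column-wise:
  col α: 0·3 + 2·0 + -4·0 + 4·0 + 4·0 + 3·0 + 0·-3 = 0
  col β: 2·-3 + -4·0 + 4·0 + 4·0 + 3·2 = 0
  col γ: 0·2 + 2·0 + -4·-2 + 4·-2 + 4·0 + 3·0 = 0
  col δ: 2·-4 + -4·-2 + 4·0 + 4·0 + 3·0 + 0·4 = 0
  col ε: 2·0 + -4·-1 + 4·0 + 4·-1 + 3·0 + 0·1 = 0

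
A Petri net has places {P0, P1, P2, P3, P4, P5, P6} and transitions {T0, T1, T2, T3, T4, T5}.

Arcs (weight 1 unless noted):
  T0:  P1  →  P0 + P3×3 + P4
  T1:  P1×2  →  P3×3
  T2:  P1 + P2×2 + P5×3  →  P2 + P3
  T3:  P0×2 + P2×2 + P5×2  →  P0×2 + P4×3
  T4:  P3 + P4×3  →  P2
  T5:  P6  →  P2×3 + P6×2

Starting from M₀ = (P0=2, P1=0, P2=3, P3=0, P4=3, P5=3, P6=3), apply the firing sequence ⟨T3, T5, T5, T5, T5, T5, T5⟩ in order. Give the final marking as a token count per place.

step 1: fire T3:  (P0=2, P1=0, P2=3, P3=0, P4=3, P5=3, P6=3) → (P0=2, P1=0, P2=1, P3=0, P4=6, P5=1, P6=3)
step 2: fire T5:  (P0=2, P1=0, P2=1, P3=0, P4=6, P5=1, P6=3) → (P0=2, P1=0, P2=4, P3=0, P4=6, P5=1, P6=4)
step 3: fire T5:  (P0=2, P1=0, P2=4, P3=0, P4=6, P5=1, P6=4) → (P0=2, P1=0, P2=7, P3=0, P4=6, P5=1, P6=5)
step 4: fire T5:  (P0=2, P1=0, P2=7, P3=0, P4=6, P5=1, P6=5) → (P0=2, P1=0, P2=10, P3=0, P4=6, P5=1, P6=6)
step 5: fire T5:  (P0=2, P1=0, P2=10, P3=0, P4=6, P5=1, P6=6) → (P0=2, P1=0, P2=13, P3=0, P4=6, P5=1, P6=7)
step 6: fire T5:  (P0=2, P1=0, P2=13, P3=0, P4=6, P5=1, P6=7) → (P0=2, P1=0, P2=16, P3=0, P4=6, P5=1, P6=8)
step 7: fire T5:  (P0=2, P1=0, P2=16, P3=0, P4=6, P5=1, P6=8) → (P0=2, P1=0, P2=19, P3=0, P4=6, P5=1, P6=9)

(P0=2, P1=0, P2=19, P3=0, P4=6, P5=1, P6=9)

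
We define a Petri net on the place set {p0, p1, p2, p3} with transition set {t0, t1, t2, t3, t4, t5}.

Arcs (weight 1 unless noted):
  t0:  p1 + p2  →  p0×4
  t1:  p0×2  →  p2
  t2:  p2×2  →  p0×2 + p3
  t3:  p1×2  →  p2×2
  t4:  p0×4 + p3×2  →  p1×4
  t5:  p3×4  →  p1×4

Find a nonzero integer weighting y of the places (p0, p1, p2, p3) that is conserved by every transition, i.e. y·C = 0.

Incidence matrix C (rows=places, cols=transitions):
       t0   t1   t2   t3   t4   t5
   p0   4   -2    2    0   -4    0
   p1  -1    0    0   -2    4    4
   p2  -1    1   -2    2    0    0
   p3   0    0    1    0   -2   -4

Candidate y = [1, 2, 2, 2]; check y·C column-wise:
  col t0: 1·4 + 2·-1 + 2·-1 + 2·0 = 0
  col t1: 1·-2 + 2·0 + 2·1 + 2·0 = 0
  col t2: 1·2 + 2·0 + 2·-2 + 2·1 = 0
  col t3: 1·0 + 2·-2 + 2·2 + 2·0 = 0
  col t4: 1·-4 + 2·4 + 2·0 + 2·-2 = 0
  col t5: 1·0 + 2·4 + 2·0 + 2·-4 = 0

y = (p0:1, p1:2, p2:2, p3:2)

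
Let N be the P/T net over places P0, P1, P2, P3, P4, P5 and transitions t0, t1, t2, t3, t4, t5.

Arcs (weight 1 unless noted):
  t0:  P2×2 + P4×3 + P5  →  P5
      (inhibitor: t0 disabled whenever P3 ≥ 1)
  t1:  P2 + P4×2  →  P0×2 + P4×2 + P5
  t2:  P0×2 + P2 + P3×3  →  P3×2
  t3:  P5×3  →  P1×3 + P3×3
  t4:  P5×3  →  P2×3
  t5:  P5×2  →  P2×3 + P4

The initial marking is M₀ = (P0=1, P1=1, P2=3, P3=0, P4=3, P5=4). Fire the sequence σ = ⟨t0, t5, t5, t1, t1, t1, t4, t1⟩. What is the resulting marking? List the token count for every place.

(P0=9, P1=1, P2=6, P3=0, P4=2, P5=1)

step 1: fire t0:  (P0=1, P1=1, P2=3, P3=0, P4=3, P5=4) → (P0=1, P1=1, P2=1, P3=0, P4=0, P5=4)
step 2: fire t5:  (P0=1, P1=1, P2=1, P3=0, P4=0, P5=4) → (P0=1, P1=1, P2=4, P3=0, P4=1, P5=2)
step 3: fire t5:  (P0=1, P1=1, P2=4, P3=0, P4=1, P5=2) → (P0=1, P1=1, P2=7, P3=0, P4=2, P5=0)
step 4: fire t1:  (P0=1, P1=1, P2=7, P3=0, P4=2, P5=0) → (P0=3, P1=1, P2=6, P3=0, P4=2, P5=1)
step 5: fire t1:  (P0=3, P1=1, P2=6, P3=0, P4=2, P5=1) → (P0=5, P1=1, P2=5, P3=0, P4=2, P5=2)
step 6: fire t1:  (P0=5, P1=1, P2=5, P3=0, P4=2, P5=2) → (P0=7, P1=1, P2=4, P3=0, P4=2, P5=3)
step 7: fire t4:  (P0=7, P1=1, P2=4, P3=0, P4=2, P5=3) → (P0=7, P1=1, P2=7, P3=0, P4=2, P5=0)
step 8: fire t1:  (P0=7, P1=1, P2=7, P3=0, P4=2, P5=0) → (P0=9, P1=1, P2=6, P3=0, P4=2, P5=1)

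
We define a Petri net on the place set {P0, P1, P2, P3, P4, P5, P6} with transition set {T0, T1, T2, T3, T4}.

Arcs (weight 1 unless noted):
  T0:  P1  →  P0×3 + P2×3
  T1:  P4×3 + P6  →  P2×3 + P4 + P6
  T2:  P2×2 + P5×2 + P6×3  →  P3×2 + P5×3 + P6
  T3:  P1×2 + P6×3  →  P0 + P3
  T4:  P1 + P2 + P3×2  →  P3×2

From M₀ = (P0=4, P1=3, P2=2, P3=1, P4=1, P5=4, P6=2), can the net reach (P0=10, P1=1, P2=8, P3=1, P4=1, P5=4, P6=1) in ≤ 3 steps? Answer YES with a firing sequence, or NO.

depth 0: 1 marking
depth 1: 2 markings reached so far
depth 2: 3 markings reached so far
depth 3: 4 markings reached so far
target is not among the 4 markings reachable within 3 steps

NO — not reachable within 3 firings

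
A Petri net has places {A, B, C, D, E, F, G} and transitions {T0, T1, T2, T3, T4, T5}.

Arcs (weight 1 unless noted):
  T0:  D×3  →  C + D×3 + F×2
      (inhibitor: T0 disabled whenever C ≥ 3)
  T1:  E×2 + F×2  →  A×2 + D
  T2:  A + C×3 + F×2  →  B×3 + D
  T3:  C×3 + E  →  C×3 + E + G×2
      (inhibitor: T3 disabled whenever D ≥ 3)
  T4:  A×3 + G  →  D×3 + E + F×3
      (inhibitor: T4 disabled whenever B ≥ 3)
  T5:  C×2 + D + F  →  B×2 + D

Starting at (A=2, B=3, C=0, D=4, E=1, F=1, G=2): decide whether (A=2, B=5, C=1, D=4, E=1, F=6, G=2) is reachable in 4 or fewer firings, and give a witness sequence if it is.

YES — reachable via ⟨T0, T0, T0, T5⟩ (4 firings)

step 1: fire T0:  (A=2, B=3, C=0, D=4, E=1, F=1, G=2) → (A=2, B=3, C=1, D=4, E=1, F=3, G=2)
step 2: fire T0:  (A=2, B=3, C=1, D=4, E=1, F=3, G=2) → (A=2, B=3, C=2, D=4, E=1, F=5, G=2)
step 3: fire T0:  (A=2, B=3, C=2, D=4, E=1, F=5, G=2) → (A=2, B=3, C=3, D=4, E=1, F=7, G=2)
step 4: fire T5:  (A=2, B=3, C=3, D=4, E=1, F=7, G=2) → (A=2, B=5, C=1, D=4, E=1, F=6, G=2)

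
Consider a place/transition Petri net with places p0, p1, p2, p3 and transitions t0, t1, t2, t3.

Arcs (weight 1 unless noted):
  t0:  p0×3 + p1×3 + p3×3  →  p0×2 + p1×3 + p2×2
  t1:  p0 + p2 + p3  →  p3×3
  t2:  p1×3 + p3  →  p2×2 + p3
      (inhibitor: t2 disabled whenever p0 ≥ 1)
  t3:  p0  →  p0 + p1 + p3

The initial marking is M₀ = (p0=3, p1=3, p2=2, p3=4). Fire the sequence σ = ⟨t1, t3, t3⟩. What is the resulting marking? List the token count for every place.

(p0=2, p1=5, p2=1, p3=8)

step 1: fire t1:  (p0=3, p1=3, p2=2, p3=4) → (p0=2, p1=3, p2=1, p3=6)
step 2: fire t3:  (p0=2, p1=3, p2=1, p3=6) → (p0=2, p1=4, p2=1, p3=7)
step 3: fire t3:  (p0=2, p1=4, p2=1, p3=7) → (p0=2, p1=5, p2=1, p3=8)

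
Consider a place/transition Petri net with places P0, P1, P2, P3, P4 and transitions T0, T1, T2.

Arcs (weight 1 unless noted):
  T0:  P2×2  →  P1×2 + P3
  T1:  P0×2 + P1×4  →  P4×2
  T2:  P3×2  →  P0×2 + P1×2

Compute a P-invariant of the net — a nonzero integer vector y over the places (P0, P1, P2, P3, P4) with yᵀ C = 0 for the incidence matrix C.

y = (P0:4, P1:-2, P2:-1, P3:2, P4:0)

Incidence matrix C (rows=places, cols=transitions):
       T0   T1   T2
   P0   0   -2    2
   P1   2   -4    2
   P2  -2    0    0
   P3   1    0   -2
   P4   0    2    0

Candidate y = [4, -2, -1, 2, 0]; check y·C column-wise:
  col T0: 4·0 + -2·2 + -1·-2 + 2·1 = 0
  col T1: 4·-2 + -2·-4 + -1·0 + 2·0 + 0·2 = 0
  col T2: 4·2 + -2·2 + -1·0 + 2·-2 = 0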